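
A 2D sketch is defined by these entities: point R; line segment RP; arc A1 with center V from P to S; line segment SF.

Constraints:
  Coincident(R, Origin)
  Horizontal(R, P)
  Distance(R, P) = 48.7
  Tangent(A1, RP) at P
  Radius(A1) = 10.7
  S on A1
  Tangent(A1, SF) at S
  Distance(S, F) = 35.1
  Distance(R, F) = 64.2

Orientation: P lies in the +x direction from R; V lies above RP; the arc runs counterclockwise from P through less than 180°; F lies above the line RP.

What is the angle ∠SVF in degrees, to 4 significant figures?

73.05°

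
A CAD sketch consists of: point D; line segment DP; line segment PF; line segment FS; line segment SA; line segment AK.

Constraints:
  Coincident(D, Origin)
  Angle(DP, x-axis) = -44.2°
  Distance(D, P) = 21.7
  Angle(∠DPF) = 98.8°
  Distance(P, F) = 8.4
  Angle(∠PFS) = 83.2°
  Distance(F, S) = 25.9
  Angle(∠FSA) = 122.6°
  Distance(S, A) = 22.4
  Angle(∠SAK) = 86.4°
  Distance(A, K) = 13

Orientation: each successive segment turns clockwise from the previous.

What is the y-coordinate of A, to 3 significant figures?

17.5

D is at the origin; DP runs at -44.2° with length 21.7, so P = (15.6, -15.1). ∠DPF = 98.8° gives PF at -125° from the x-axis; with |PF| = 8.4, F = (10.7, -22.0). ∠PFS = 83.2° gives FS at 138° from the x-axis; with |FS| = 25.9, S = (-8.50, -4.58). ∠FSA = 122.6° gives SA at 80.4° from the x-axis; with |SA| = 22.4, A = (-4.76, 17.5). So A.y = 17.5.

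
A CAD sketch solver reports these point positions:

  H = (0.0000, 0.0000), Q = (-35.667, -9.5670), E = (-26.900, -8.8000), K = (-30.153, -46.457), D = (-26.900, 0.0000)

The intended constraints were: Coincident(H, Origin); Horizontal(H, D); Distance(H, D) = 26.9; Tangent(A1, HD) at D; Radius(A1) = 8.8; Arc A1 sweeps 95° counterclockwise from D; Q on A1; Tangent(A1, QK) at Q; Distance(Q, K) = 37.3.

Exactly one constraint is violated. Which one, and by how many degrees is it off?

Tangent(A1, QK) at Q — off by 3.50°.

H = (0.00, 0.00) ✓; H.y = 0.00, D.y = 0.00 ✓; |HD| = 26.90 ✓; ∠(ED, DH) = 90.00° ✓; |ED| = 8.800 ✓; bearing(E→Q) − bearing(E→D) = 95.00° ✓; |EQ| = 8.800 ✓; ∠(EQ, QK) = 86.50° ✗; |QK| = 37.30 ✓.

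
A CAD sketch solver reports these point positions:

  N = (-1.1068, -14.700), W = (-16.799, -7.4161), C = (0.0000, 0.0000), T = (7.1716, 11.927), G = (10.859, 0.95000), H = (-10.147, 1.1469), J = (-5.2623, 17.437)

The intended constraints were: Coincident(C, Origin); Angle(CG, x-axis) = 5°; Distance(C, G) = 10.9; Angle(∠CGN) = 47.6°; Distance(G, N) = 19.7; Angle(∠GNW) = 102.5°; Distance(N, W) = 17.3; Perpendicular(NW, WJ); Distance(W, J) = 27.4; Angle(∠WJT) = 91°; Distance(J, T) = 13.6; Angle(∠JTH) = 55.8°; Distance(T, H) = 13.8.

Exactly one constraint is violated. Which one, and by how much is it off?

Distance(T, H) = 13.8 — off by 6.60.

C = (0.00, 0.00) ✓; CG at 5.000° ✓; |CG| = 10.90 ✓; ∠CGN = 47.60° ✓; |GN| = 19.70 ✓; ∠GNW = 102.5° ✓; |NW| = 17.30 ✓; ∠(NW, WJ) = 90.00° ✓; |WJ| = 27.40 ✓; ∠WJT = 91.00° ✓; |JT| = 13.60 ✓; ∠JTH = 55.80° ✓; |TH| = 20.40 ✗.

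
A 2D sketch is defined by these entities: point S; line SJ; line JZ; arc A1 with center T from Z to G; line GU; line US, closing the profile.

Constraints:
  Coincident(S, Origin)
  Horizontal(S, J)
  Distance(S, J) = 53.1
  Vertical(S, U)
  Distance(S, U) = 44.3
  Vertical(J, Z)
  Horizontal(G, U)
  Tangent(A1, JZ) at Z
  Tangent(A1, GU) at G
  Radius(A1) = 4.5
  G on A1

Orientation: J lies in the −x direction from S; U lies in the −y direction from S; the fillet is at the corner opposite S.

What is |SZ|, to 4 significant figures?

66.36

The virtual corner opposite S is at (-53.10, -44.30). Tangency of A1 to JZ means the radius TZ is perpendicular to JZ and since A1 is tangent to GU there, TG ⟂ GU, with radius 4.5, so the center T sits 4.5 in from both sides at T = (-48.60, -39.80). That places the tangent points at Z = (-53.10, -39.80) on JZ and G = (-48.60, -44.30) on GU. Then |SZ| = |Z − S| = 66.36.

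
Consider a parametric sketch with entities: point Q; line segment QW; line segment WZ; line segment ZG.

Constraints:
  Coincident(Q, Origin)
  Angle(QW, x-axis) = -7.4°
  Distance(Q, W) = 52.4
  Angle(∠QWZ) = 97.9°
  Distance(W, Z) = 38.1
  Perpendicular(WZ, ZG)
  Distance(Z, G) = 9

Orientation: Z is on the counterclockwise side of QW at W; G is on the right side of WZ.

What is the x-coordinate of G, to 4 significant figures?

70.70

∠QWZ = 97.9°, so WZ runs at -7.4° + (180° − 97.9°) = 74.70° from the x-axis; with |WZ| = 38.1, Z = W + 38.1·(cos 74.70°, sin 74.70°) = (62.02, 30.00). WZ is perpendicular to ZG; with |ZG| = 9.0 on the right of WZ, G = Z + 9.0·(0.9646, -0.2639) = (70.70, 27.63). So G.x = 70.70.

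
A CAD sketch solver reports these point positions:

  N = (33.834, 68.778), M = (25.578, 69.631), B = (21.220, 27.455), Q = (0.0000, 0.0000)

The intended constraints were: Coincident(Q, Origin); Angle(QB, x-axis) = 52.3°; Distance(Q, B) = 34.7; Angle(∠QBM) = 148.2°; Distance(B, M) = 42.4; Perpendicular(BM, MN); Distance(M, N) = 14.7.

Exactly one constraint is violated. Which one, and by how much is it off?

Distance(M, N) = 14.7 — off by 6.40.

Q = (0.00, 0.00) ✓; QB at 52.30° ✓; |QB| = 34.70 ✓; ∠QBM = 148.2° ✓; |BM| = 42.40 ✓; ∠(BM, MN) = 90.00° ✓; |MN| = 8.300 ✗.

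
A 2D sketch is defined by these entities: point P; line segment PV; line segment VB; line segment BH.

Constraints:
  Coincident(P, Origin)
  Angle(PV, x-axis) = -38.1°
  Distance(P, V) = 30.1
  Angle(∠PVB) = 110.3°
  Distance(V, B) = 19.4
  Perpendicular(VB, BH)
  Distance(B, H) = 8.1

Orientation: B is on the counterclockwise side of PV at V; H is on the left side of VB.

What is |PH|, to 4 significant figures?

36.00

P is at the origin; PV runs at -38.1° with length 30.1, so V = 30.1·(cos -38.1°, sin -38.1°) = (23.69, -18.57). ∠PVB = 110.3°, so VB runs at -38.1° + (180° − 110.3°) = 31.60° from the x-axis; with |VB| = 19.4, B = V + 19.4·(cos 31.60°, sin 31.60°) = (40.21, -8.407). The perpendicularity gives BH at right angles to VB; with |BH| = 8.1 on the left of VB, H = B + 8.1·(-0.5240, 0.8517) = (35.97, -1.508). Then |PH| = |H − P| = 36.00.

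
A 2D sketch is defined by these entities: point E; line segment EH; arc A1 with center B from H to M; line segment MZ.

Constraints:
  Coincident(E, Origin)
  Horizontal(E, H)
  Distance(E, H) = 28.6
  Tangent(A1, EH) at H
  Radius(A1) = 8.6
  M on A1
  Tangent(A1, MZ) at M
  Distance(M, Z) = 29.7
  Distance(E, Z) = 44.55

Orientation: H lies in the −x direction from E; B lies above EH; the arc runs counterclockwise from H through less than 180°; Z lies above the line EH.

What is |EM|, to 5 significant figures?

22.009

Checks: |BM| = 8.600 ✓; ∠(BM, MZ) = 90.00° ✓; |MZ| = 29.70 ✓; |EZ| = 44.55 ✓.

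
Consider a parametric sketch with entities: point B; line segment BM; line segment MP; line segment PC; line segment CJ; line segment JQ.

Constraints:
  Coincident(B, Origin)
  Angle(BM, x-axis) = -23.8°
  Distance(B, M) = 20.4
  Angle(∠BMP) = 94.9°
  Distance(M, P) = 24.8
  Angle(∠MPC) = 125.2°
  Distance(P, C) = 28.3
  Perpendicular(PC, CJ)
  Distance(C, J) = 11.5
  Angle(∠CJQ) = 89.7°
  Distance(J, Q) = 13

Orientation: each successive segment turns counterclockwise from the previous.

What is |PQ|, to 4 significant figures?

19.10

B is at the origin; BM runs at -23.8° with length 20.4, so M = (18.67, -8.232). ∠BMP = 94.9° gives MP at 61.30° from the x-axis; with |MP| = 24.8, P = (30.57, 13.52). ∠MPC = 125.2° gives PC at 116.1° from the x-axis; with |PC| = 28.3, C = (18.12, 38.94). PC ⟂ CJ, so CJ runs at -153.9°; with |CJ| = 11.5, J = (7.797, 33.88). ∠CJQ = 89.7° gives JQ at -63.60° from the x-axis; with |JQ| = 13.0, Q = (13.58, 22.23). Then |PQ| = |Q − P| = 19.10.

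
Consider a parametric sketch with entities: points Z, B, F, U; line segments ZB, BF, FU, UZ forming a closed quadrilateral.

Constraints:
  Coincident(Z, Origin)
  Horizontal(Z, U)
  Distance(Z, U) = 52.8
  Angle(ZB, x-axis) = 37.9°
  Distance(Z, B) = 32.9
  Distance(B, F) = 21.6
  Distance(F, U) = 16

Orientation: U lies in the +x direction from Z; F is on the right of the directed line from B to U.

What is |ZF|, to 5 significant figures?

36.911

Z is at the origin; Z and U share the same y with |ZU| = 52.8 and U in +x, so U = (52.8, 0). ZB runs at 37.9° with |ZB| = 32.9, so B = (25.961, 20.210). F is determined by |BF| = 21.6 and |FU| = 16.0 together: it lies at the intersection of circle(B, 21.6) and circle(U, 16.0). With |BU| = 33.597, the foot of the radical line on BU is 19.932 from B and the perpendicular offset is √(21.6² − 19.932²) = 8.3226. Taking the right-of-BU solution: F = (36.877, 1.5716).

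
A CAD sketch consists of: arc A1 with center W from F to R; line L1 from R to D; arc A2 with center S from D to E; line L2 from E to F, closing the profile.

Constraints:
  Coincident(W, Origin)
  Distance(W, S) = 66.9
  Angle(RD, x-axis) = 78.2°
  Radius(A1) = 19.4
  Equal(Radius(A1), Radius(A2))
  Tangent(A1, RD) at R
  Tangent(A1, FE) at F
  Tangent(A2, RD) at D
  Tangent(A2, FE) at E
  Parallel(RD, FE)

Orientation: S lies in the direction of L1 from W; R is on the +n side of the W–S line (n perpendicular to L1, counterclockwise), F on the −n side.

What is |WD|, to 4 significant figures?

69.66

The slot axis is L1's direction at 78.2°, so u = (cos 78.2°, sin 78.2°) = (0.2045, 0.9789) and n = (−sin 78.2°, cos 78.2°) = (-0.9789, 0.2045). W is at the origin and S lies 66.9 along u from W, so S = 66.9·u = (13.68, 65.49). Tangency of A1 to both parallel lines with radius 19.4 puts R and F at W ± 19.4·n: R = (-18.99, 3.967), F = (18.99, -3.967). Equal radii place D and E the same way about S: D = S + 19.4·n = (-5.309, 69.45), E = S − 19.4·n = (32.67, 61.52). Then |WD| = |D − W| = 69.66.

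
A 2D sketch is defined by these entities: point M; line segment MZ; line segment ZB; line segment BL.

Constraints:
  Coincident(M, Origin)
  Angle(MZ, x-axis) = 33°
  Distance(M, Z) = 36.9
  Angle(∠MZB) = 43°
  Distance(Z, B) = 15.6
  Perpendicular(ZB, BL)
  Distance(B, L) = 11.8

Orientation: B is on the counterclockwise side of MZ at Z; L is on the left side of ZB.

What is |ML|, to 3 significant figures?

17.6

∠MZB = 43.0°, so ZB runs at 33.0° + (180° − 43.0°) = 170° from the x-axis; with |ZB| = 15.6, B = Z + 15.6·(cos 170°, sin 170°) = (15.6, 22.8). ZB ⟂ BL; with |BL| = 11.8 on the left of ZB, L = B + 11.8·(-0.174, -0.985) = (13.5, 11.2). Then |ML| = |L − M| = 17.6.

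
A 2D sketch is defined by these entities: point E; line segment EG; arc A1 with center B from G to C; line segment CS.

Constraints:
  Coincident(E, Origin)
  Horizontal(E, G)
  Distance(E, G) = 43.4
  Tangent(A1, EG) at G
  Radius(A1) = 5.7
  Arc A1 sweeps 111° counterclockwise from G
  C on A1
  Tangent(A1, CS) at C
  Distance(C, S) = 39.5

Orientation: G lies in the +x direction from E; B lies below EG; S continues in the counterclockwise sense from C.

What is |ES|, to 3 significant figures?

68.7

On A1, G sits at bearing 90° from B; a 111° counterclockwise sweep puts C at bearing 201°, so C = B + 5.7·(cos 201°, sin 201°) = (38.1, -7.74). The tangent condition forces BC to be normal to CS, so CS runs along (−sin 201°, cos 201°); with |CS| = 39.5, S = (52.2, -44.6). Then |ES| = |S − E| = 68.7.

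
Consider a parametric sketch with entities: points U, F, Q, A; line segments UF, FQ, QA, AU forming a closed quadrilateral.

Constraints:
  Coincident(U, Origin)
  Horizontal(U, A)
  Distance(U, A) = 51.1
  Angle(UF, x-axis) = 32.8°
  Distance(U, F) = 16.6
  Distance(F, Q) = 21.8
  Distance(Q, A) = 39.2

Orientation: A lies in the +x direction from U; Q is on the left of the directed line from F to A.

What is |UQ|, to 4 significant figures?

37.14

Checks: |FQ| = 21.80 ✓; |QA| = 39.20 ✓.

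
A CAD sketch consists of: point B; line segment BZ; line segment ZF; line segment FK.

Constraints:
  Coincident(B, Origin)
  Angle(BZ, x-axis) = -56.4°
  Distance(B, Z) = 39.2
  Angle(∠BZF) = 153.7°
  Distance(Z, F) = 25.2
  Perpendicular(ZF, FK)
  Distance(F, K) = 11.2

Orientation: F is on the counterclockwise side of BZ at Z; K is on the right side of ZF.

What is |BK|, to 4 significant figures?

66.76

B is at the origin; BZ runs at -56.4° with length 39.2, so Z = 39.2·(cos -56.4°, sin -56.4°) = (21.69, -32.65). ∠BZF = 153.7°, so ZF runs at -56.4° + (180° − 153.7°) = -30.10° from the x-axis; with |ZF| = 25.2, F = Z + 25.2·(cos -30.10°, sin -30.10°) = (43.49, -45.29). ZF ⟂ FK; with |FK| = 11.2 on the right of ZF, K = F + 11.2·(-0.5015, -0.8652) = (37.88, -54.98). Then |BK| = |K − B| = 66.76.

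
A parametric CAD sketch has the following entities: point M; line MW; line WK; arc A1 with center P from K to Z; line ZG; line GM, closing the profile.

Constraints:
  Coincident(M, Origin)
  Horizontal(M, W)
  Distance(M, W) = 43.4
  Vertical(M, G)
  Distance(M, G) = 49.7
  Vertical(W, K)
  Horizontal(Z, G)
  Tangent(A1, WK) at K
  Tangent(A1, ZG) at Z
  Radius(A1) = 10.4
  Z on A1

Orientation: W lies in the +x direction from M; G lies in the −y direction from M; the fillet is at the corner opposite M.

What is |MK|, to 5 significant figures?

58.550

M is at the origin; M and W share the same y with |MW| = 43.4 and W on the +x side, so W = (43.400, 0.0000). MG is vertical with |MG| = 49.7 and G on the −y side, so G = (0.0000, -49.700). The virtual corner opposite M is at (43.400, -49.700). Tangency of A1 to WK means the radius PK is perpendicular to WK and tangency of A1 to ZG means the radius PZ is perpendicular to ZG, with radius 10.4, so the center P sits 10.4 in from both sides at P = (33.000, -39.300). That places the tangent points at K = (43.400, -39.300) on WK and Z = (33.000, -49.700) on ZG. Then |MK| = |K − M| = 58.550.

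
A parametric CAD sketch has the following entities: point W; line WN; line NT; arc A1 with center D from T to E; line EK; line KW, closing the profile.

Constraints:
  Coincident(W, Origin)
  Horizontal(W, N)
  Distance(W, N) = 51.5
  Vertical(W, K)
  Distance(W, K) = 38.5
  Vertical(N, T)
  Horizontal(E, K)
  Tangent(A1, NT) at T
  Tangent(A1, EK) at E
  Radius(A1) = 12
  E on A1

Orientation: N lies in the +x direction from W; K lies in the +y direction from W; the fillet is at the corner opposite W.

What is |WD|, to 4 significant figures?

47.57

W is at the origin; WN is horizontal with |WN| = 51.5 and N on the +x side, so N = (51.50, 0.000). WK is vertical with |WK| = 38.5 and K on the +y side, so K = (0.000, 38.50). The virtual corner opposite W is at (51.50, 38.50). Tangency of A1 to NT means the radius DT is perpendicular to NT and tangency of A1 to EK means the radius DE is perpendicular to EK, with radius 12.0, so the center D sits 12.0 in from both sides at D = (39.50, 26.50). Then |WD| = |D − W| = 47.57.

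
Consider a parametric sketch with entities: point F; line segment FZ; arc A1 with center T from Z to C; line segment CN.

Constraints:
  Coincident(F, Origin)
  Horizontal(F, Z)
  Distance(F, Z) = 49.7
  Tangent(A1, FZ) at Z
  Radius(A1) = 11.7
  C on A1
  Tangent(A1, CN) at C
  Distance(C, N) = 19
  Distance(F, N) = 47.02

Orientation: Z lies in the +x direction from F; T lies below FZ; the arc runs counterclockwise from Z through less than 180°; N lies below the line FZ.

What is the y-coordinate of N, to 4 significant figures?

-29.67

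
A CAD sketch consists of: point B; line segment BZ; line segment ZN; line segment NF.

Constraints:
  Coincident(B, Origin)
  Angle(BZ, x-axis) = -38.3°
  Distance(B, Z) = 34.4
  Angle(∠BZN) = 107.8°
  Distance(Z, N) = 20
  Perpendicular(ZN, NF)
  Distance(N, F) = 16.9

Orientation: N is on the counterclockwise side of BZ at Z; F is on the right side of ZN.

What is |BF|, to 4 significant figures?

58.28

B is at the origin; BZ runs at -38.3° with length 34.4, so Z = 34.4·(cos -38.3°, sin -38.3°) = (27.00, -21.32). ∠BZN = 107.8°, so ZN runs at -38.3° + (180° − 107.8°) = 33.90° from the x-axis; with |ZN| = 20.0, N = Z + 20.0·(cos 33.90°, sin 33.90°) = (43.60, -10.17). ZN ⟂ NF; with |NF| = 16.9 on the right of ZN, F = N + 16.9·(0.5577, -0.8300) = (53.02, -24.19). Then |BF| = |F − B| = 58.28.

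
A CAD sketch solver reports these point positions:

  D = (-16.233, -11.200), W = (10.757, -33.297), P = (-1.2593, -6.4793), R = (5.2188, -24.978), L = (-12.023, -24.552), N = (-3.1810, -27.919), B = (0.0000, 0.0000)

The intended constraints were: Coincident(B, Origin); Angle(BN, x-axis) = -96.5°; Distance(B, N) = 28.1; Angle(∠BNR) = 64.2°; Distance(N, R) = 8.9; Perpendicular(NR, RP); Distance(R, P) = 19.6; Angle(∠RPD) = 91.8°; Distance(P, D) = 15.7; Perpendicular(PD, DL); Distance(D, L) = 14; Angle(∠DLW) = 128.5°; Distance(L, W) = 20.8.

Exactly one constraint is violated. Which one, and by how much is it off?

Distance(L, W) = 20.8 — off by 3.60.

B = (0.00, 0.00) ✓; BN at -96.50° ✓; |BN| = 28.10 ✓; ∠BNR = 64.20° ✓; |NR| = 8.900 ✓; ∠(NR, RP) = 90.00° ✓; |RP| = 19.60 ✓; ∠RPD = 91.80° ✓; |PD| = 15.70 ✓; ∠(PD, DL) = 90.00° ✓; |DL| = 14.00 ✓; ∠DLW = 128.5° ✓; |LW| = 24.40 ✗.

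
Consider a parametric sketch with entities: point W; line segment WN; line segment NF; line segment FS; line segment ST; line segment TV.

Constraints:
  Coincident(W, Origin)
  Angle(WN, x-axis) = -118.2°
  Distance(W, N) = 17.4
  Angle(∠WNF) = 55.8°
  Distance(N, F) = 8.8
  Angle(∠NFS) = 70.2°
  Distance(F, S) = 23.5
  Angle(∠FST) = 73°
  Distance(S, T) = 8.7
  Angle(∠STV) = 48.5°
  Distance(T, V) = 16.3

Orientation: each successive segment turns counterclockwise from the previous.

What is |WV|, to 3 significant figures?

0.799

W is at the origin; WN runs at -118.2° with length 17.4, so N = (-8.22, -15.3). ∠WNF = 55.8° gives NF at 6.00° from the x-axis; with |NF| = 8.8, F = (0.529, -14.4). ∠NFS = 70.2° gives FS at 116° from the x-axis; with |FS| = 23.5, S = (-9.70, 6.74). ∠FST = 73.0° gives ST at -137° from the x-axis; with |ST| = 8.7, T = (-16.1, 0.832). ∠STV = 48.5° gives TV at -5.70° from the x-axis; with |TV| = 16.3, V = (0.137, -0.787). Then |WV| = |V − W| = 0.799.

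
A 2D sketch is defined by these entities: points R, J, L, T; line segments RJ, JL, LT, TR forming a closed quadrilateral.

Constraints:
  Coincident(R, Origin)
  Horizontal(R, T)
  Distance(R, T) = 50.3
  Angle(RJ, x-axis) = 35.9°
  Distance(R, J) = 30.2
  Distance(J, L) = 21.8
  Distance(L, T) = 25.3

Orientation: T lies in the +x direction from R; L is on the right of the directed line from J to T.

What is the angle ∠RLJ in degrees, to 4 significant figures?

78.58°

R is at the origin; R and T share the same y with |RT| = 50.3 and T in +x, so T = (50.3, 0). RJ runs at 35.9° with |RJ| = 30.2, so J = (24.46, 17.71). L is determined by |JL| = 21.8 and |LT| = 25.3 together: it lies at the intersection of circle(J, 21.8) and circle(T, 25.3). With |JT| = 31.32, the foot of the radical line on JT is 13.03 from J and the perpendicular offset is √(21.8² − 13.03²) = 17.48. Taking the right-of-JT solution: L = (25.33, -4.074).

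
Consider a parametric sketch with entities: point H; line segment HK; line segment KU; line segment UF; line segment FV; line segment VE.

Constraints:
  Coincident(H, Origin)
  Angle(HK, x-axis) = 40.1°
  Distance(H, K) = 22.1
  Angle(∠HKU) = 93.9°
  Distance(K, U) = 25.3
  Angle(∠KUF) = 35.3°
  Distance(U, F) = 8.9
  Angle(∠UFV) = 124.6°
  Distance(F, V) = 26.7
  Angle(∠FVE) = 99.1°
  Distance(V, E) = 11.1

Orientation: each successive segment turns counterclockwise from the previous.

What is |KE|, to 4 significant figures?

15.72

∠UFV = 124.6° gives FV at -33.70° from the x-axis; with |FV| = 26.7, V = (24.32, 10.94). ∠FVE = 99.1° gives VE at 47.20° from the x-axis; with |VE| = 11.1, E = (31.86, 19.08). Then |KE| = |E − K| = 15.72.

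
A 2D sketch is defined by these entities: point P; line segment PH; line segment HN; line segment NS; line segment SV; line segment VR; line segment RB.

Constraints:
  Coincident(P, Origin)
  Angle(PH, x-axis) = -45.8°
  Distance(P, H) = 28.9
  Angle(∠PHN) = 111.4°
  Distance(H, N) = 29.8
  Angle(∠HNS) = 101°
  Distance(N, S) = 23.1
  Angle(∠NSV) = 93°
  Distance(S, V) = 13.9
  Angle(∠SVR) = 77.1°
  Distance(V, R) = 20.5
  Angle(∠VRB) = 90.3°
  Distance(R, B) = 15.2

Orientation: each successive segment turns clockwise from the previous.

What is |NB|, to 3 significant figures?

7.71

∠SVR = 77.1° gives VR at -23.3° from the x-axis; with |VR| = 20.5, R = (6.70, -36.9). ∠VRB = 90.3° gives RB at -113° from the x-axis; with |RB| = 15.2, B = (0.765, -50.9). Then |NB| = |B − N| = 7.71.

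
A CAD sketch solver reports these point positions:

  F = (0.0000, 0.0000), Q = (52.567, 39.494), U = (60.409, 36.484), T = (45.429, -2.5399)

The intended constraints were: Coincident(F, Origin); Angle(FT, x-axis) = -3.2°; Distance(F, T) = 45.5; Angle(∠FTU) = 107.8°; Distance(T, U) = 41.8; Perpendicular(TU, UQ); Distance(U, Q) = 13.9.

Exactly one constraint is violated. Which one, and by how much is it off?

Distance(U, Q) = 13.9 — off by 5.50.

F = (0.00, 0.00) ✓; FT at -3.200° ✓; |FT| = 45.50 ✓; ∠FTU = 107.8° ✓; |TU| = 41.80 ✓; ∠(TU, UQ) = 90.00° ✓; |UQ| = 8.400 ✗.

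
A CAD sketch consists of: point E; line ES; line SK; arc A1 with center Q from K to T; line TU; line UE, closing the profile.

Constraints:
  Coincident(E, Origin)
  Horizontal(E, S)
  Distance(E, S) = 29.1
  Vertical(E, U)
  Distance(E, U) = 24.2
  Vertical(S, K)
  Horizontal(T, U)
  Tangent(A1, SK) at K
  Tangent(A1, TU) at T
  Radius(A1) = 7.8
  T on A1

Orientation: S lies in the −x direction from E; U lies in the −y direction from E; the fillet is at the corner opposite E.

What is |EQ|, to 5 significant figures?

26.882

E is at the origin; E and S share the same y with |ES| = 29.1 and S on the −x side, so S = (-29.100, 0.0000). E and U share the same x with |EU| = 24.2 and U on the −y side, so U = (0.0000, -24.200). The virtual corner opposite E is at (-29.100, -24.200). The tangent condition forces QK to be normal to SK and the tangent condition forces QT to be normal to TU, with radius 7.8, so the center Q sits 7.8 in from both sides at Q = (-21.300, -16.400). Then |EQ| = |Q − E| = 26.882.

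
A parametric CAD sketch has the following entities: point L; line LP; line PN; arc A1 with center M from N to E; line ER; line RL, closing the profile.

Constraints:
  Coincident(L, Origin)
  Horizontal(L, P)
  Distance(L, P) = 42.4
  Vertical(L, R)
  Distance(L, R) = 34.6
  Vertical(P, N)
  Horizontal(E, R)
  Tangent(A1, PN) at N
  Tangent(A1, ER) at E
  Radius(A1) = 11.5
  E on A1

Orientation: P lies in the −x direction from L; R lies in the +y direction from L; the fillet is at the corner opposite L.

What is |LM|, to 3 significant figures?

38.6

L is at the origin; L and P share the same y with |LP| = 42.4 and P on the −x side, so P = (-42.4, 0.00). LR is vertical with |LR| = 34.6 and R on the +y side, so R = (0.00, 34.6). The virtual corner opposite L is at (-42.4, 34.6). Tangency of A1 to PN means the radius MN is perpendicular to PN and tangency of A1 to ER means the radius ME is perpendicular to ER, with radius 11.5, so the center M sits 11.5 in from both sides at M = (-30.9, 23.1). Then |LM| = |M − L| = 38.6.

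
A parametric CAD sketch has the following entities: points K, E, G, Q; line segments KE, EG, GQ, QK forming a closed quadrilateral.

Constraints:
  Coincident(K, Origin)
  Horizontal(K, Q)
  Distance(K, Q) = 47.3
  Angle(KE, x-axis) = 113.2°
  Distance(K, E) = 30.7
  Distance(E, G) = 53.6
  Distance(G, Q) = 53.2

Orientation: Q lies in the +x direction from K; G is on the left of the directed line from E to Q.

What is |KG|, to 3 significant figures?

63.2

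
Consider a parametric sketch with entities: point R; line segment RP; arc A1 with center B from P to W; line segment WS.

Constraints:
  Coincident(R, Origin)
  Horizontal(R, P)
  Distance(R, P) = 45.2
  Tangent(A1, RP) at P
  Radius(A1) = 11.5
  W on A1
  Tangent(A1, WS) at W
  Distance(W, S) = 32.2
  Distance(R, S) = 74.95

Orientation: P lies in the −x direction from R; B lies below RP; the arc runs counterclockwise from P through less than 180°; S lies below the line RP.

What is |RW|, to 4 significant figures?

57.21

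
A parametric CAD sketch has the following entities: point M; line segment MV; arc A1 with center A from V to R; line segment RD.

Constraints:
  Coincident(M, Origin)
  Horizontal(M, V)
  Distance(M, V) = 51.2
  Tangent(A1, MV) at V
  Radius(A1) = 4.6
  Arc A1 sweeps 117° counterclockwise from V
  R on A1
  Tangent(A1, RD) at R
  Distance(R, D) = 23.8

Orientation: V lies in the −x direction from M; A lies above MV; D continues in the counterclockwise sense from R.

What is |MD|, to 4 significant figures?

64.27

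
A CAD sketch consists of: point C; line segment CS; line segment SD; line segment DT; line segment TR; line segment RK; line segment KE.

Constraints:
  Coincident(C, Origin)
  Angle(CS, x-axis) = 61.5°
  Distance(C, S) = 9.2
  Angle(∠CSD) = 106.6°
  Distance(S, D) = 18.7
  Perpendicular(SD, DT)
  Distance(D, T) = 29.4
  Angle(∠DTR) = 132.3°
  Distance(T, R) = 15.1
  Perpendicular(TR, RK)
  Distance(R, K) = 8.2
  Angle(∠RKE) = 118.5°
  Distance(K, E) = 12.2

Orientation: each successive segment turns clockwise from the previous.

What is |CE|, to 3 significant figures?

15.7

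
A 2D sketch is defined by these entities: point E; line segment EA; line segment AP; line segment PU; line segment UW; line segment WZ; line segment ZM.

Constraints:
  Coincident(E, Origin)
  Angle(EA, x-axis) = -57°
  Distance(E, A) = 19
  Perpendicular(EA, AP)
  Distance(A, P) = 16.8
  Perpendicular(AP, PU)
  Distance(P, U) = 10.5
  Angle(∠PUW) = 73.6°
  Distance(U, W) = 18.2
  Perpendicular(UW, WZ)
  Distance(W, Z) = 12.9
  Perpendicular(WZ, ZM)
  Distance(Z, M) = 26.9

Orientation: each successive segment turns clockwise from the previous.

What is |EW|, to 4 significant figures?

13.65

E is at the origin; EA runs at -57.0° with length 19.0, so A = (10.35, -15.93). The perpendicularity gives AP at right angles to EA, so AP runs at -147.0°; with |AP| = 16.8, P = (-3.742, -25.08). The perpendicularity gives PU at right angles to AP, so PU runs at 123.0°; with |PU| = 10.5, U = (-9.460, -16.28). ∠PUW = 73.6° gives UW at 16.60° from the x-axis; with |UW| = 18.2, W = (7.981, -11.08). Then |EW| = |W − E| = 13.65.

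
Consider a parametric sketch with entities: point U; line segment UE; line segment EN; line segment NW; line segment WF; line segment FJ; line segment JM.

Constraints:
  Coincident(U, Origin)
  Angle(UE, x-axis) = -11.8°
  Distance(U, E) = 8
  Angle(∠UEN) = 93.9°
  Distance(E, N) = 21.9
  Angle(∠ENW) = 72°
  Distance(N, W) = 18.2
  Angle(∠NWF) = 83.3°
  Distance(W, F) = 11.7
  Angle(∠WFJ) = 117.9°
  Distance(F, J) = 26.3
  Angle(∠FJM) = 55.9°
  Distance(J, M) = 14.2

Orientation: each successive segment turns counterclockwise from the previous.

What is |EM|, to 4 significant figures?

17.62

U is at the origin; UE runs at -11.8° with length 8.0, so E = (7.831, -1.636). ∠UEN = 93.9° gives EN at 74.30° from the x-axis; with |EN| = 21.9, N = (13.76, 19.45). ∠ENW = 72.0° gives NW at -177.7° from the x-axis; with |NW| = 18.2, W = (-4.428, 18.72). ∠NWF = 83.3° gives WF at -81.00° from the x-axis; with |WF| = 11.7, F = (-2.598, 7.161). ∠WFJ = 117.9° gives FJ at -18.90° from the x-axis; with |FJ| = 26.3, J = (22.28, -1.358). ∠FJM = 55.9° gives JM at 105.2° from the x-axis; with |JM| = 14.2, M = (18.56, 12.34). Then |EM| = |M − E| = 17.62.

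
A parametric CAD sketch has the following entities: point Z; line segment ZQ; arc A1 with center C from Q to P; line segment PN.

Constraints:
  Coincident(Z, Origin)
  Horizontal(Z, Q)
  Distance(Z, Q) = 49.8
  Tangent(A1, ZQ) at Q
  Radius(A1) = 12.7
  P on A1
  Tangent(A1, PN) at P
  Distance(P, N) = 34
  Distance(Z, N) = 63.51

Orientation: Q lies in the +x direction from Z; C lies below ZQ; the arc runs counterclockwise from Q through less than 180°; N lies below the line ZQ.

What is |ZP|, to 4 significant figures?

39.86

Checks: |CP| = 12.70 ✓; ∠(CP, PN) = 90.00° ✓; |PN| = 34.00 ✓; |ZN| = 63.51 ✓.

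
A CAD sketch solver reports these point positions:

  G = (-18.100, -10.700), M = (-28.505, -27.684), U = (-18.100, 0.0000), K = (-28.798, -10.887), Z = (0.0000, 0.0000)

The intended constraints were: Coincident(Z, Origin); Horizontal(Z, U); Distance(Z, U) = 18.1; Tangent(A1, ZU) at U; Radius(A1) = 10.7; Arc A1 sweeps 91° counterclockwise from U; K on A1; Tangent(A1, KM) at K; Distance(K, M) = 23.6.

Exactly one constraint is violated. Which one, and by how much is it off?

Distance(K, M) = 23.6 — off by 6.80.

Z = (0.00, 0.00) ✓; Z.y = 0.00, U.y = 0.00 ✓; |ZU| = 18.10 ✓; ∠(GU, UZ) = 90.00° ✓; |GU| = 10.70 ✓; bearing(G→K) − bearing(G→U) = 91.00° ✓; |GK| = 10.70 ✓; ∠(GK, KM) = 90.00° ✓; |KM| = 16.80 ✗.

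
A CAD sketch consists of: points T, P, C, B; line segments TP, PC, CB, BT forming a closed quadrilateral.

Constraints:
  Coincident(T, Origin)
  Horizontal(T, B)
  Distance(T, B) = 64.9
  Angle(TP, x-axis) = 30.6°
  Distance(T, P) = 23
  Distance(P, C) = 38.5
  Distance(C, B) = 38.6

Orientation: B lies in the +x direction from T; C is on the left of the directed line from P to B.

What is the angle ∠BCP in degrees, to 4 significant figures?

74.37°

Checks: T = (0.00, 0.00) ✓; |PC| = 38.50 ✓; |CB| = 38.60 ✓.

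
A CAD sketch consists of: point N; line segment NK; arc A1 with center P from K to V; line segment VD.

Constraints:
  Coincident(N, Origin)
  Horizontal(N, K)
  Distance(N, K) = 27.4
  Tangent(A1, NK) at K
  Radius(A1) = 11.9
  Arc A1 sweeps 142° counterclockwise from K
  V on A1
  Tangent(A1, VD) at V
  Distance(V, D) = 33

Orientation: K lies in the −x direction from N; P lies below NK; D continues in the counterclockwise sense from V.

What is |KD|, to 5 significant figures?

45.595

N is at the origin; NK is horizontal with |NK| = 27.4 and K on the −x side, so K = (-27.400, 0.0000). A1 meets NK tangentially, so PK is at right angles to NK, so P = K + (0, -11.9) = (-27.400, -11.900). On A1, K sits at bearing 90° from P; a 142° counterclockwise sweep puts V at bearing 232°, so V = P + 11.9·(cos 232°, sin 232°) = (-34.726, -21.277). Since A1 is tangent to VD there, PV ⟂ VD, so VD runs along (−sin 232°, cos 232°); with |VD| = 33.0, D = (-8.7220, -41.594). Then |KD| = |D − K| = 45.595.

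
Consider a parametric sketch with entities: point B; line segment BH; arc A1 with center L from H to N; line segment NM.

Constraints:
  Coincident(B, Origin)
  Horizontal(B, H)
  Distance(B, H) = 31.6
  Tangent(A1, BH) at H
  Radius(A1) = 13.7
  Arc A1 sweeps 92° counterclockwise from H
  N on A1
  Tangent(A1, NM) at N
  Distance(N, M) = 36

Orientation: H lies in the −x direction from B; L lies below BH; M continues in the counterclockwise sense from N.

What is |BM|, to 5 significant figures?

66.744

On A1, H sits at bearing 90° from L; a 92° counterclockwise sweep puts N at bearing 182°, so N = L + 13.7·(cos 182°, sin 182°) = (-45.292, -14.178). A1 meets NM tangentially, so LN is at right angles to NM, so NM runs along (−sin 182°, cos 182°); with |NM| = 36.0, M = (-44.035, -50.156). Then |BM| = |M − B| = 66.744.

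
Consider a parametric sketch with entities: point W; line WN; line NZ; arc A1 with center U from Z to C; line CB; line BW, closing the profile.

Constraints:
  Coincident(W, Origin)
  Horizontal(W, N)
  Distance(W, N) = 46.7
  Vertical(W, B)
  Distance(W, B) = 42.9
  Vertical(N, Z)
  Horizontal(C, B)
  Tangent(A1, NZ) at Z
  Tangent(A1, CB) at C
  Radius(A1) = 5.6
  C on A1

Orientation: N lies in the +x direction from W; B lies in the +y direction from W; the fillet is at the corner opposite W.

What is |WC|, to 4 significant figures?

59.41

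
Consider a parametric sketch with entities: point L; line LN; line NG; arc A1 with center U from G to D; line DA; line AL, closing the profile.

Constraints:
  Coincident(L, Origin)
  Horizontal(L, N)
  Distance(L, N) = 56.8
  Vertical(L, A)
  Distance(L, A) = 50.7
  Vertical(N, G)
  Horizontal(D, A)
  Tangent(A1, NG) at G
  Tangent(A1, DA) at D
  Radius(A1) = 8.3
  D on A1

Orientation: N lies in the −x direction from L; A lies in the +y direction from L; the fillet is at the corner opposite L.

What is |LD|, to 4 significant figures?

70.16

L is at the origin; LN is horizontal with |LN| = 56.8 and N on the −x side, so N = (-56.80, 0.000). LA is vertical with |LA| = 50.7 and A on the +y side, so A = (0.000, 50.70). The virtual corner opposite L is at (-56.80, 50.70). Since A1 is tangent to NG there, UG ⟂ NG and the tangent condition forces UD to be normal to DA, with radius 8.3, so the center U sits 8.3 in from both sides at U = (-48.50, 42.40). That places the tangent points at G = (-56.80, 42.40) on NG and D = (-48.50, 50.70) on DA. Then |LD| = |D − L| = 70.16.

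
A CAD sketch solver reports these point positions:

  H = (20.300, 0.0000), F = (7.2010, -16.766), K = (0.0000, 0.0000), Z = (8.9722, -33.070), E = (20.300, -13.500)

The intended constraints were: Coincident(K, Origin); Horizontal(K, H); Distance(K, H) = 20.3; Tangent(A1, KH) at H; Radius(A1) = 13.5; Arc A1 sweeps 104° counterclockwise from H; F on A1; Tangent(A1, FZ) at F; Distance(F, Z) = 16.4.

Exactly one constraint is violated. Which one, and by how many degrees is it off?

Tangent(A1, FZ) at F — off by 7.80°.

K = (0.00, 0.00) ✓; K.y = 0.00, H.y = 0.00 ✓; |KH| = 20.30 ✓; ∠(EH, HK) = 90.00° ✓; |EH| = 13.50 ✓; bearing(E→F) − bearing(E→H) = 104.0° ✓; |EF| = 13.50 ✓; ∠(EF, FZ) = 97.80° ✗; |FZ| = 16.40 ✓.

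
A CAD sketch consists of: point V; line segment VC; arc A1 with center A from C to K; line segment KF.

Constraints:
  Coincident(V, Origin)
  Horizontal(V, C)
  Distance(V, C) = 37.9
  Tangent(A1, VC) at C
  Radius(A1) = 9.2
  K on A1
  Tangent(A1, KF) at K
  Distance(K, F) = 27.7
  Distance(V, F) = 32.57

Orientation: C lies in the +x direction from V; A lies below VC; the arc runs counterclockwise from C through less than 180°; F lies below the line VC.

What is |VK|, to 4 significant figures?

30.31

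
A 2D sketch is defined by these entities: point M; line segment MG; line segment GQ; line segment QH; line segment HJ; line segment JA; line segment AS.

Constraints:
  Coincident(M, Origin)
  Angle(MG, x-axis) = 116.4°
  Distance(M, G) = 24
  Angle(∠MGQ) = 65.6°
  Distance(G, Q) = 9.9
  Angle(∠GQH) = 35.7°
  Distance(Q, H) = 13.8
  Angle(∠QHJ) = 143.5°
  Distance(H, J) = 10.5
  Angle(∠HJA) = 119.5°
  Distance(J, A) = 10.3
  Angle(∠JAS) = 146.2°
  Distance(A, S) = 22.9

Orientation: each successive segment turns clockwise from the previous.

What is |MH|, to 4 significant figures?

17.79

M is at the origin; MG runs at 116.4° with length 24.0, so G = (-10.67, 21.50). ∠MGQ = 65.6° gives GQ at 2.000° from the x-axis; with |GQ| = 9.9, Q = (-0.7773, 21.84). ∠GQH = 35.7° gives QH at -142.3° from the x-axis; with |QH| = 13.8, H = (-11.70, 13.40). Then |MH| = |H − M| = 17.79.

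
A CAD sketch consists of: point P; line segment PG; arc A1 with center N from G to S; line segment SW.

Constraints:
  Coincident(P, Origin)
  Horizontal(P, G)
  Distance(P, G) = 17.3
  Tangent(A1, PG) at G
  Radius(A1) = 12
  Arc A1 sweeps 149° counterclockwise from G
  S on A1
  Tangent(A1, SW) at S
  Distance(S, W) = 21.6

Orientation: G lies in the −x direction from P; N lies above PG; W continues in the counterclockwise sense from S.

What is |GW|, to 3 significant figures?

35.6

On A1, G sits at bearing -90° from N; a 149° counterclockwise sweep puts S at bearing 59°, so S = N + 12.0·(cos 59°, sin 59°) = (-11.1, 22.3). A1 meets SW tangentially, so NS is at right angles to SW, so SW runs along (−sin 59°, cos 59°); with |SW| = 21.6, W = (-29.6, 33.4). Then |GW| = |W − G| = 35.6.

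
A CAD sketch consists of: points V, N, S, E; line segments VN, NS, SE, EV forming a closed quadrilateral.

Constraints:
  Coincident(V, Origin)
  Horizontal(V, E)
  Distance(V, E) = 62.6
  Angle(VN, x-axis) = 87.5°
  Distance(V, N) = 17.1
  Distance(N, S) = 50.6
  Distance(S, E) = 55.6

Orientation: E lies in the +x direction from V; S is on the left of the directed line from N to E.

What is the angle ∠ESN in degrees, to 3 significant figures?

74.2°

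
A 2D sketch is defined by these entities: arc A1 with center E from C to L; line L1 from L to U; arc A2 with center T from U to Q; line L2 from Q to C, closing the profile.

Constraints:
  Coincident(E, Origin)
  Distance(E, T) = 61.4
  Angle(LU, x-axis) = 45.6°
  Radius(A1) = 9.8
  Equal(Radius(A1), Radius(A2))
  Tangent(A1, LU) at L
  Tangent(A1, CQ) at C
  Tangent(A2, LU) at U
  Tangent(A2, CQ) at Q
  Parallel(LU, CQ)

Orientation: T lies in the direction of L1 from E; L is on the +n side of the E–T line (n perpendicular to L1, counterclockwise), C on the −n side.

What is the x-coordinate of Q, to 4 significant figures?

49.96

The slot axis is L1's direction at 45.6°, so u = (cos 45.6°, sin 45.6°) = (0.6997, 0.7145) and n = (−sin 45.6°, cos 45.6°) = (-0.7145, 0.6997). E is at the origin and T lies 61.4 along u from E, so T = 61.4·u = (42.96, 43.87). Tangency of A1 to both parallel lines with radius 9.8 puts L and C at E ± 9.8·n: L = (-7.002, 6.857), C = (7.002, -6.857). Equal radii place U and Q the same way about T: U = T + 9.8·n = (35.96, 50.73), Q = T − 9.8·n = (49.96, 37.01). So Q.x = 49.96.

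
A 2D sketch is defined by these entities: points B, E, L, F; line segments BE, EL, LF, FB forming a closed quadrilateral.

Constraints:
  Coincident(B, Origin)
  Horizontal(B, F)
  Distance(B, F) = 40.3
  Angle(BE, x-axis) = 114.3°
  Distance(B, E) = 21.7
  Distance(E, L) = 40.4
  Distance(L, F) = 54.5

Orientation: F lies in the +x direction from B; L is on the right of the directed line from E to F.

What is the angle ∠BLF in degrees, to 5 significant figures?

41.549°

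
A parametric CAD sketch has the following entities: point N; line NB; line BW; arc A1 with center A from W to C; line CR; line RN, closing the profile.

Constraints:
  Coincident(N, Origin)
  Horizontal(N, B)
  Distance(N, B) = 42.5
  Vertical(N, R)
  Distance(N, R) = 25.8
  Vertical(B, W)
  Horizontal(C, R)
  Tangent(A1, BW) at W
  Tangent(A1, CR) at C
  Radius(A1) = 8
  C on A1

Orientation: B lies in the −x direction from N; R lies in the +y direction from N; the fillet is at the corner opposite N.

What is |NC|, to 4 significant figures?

43.08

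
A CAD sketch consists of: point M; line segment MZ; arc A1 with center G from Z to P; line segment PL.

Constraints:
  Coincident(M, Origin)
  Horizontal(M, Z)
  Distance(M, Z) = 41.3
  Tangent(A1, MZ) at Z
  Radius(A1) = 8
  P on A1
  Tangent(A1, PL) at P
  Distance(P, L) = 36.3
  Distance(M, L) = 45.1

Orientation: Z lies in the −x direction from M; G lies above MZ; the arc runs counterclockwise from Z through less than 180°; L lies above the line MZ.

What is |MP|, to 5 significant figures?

34.176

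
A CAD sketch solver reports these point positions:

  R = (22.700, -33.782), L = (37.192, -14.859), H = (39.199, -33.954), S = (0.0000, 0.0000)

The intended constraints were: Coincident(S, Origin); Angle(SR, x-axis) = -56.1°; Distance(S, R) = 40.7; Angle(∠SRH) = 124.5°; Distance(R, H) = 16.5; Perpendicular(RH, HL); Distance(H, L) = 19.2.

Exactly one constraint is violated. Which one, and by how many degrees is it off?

Perpendicular(RH, HL) — off by 6.60°.

S = (0.00, 0.00) ✓; SR at -56.10° ✓; |SR| = 40.70 ✓; ∠SRH = 124.5° ✓; |RH| = 16.50 ✓; ∠(RH, HL) = 96.60° ✗; |HL| = 19.20 ✓.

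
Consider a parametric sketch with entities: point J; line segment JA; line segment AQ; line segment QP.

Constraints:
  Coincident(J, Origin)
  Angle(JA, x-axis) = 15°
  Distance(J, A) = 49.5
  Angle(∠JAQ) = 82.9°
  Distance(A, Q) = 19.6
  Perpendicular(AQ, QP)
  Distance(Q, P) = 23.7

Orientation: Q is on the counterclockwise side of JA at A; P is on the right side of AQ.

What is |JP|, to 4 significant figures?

74.06

∠JAQ = 82.9°, so AQ runs at 15.0° + (180° − 82.9°) = 112.1° from the x-axis; with |AQ| = 19.6, Q = A + 19.6·(cos 112.1°, sin 112.1°) = (40.44, 30.97). The perpendicularity gives QP at right angles to AQ; with |QP| = 23.7 on the right of AQ, P = Q + 23.7·(0.9265, 0.3762) = (62.40, 39.89). Then |JP| = |P − J| = 74.06.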